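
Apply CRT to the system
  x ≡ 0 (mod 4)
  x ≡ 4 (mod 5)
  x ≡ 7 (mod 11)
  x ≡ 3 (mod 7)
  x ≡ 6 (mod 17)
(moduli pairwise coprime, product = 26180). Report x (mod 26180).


Product of moduli M = 4 · 5 · 11 · 7 · 17 = 26180.
Merge one congruence at a time:
  Start: x ≡ 0 (mod 4).
  Combine with x ≡ 4 (mod 5); new modulus lcm = 20.
    Write x = 0 + 4·t and substitute into x ≡ 4 (mod 5): 4·t ≡ 4 − 0 = 4 (mod 5).
    The inverse of 4 mod 5 is 4 (since 4·4 = 16 = 3·5 + 1), so t ≡ 4·4 = 16 ≡ 1 (mod 5).
    Then x = 0 + 4·1 = 4, valid modulo lcm(4, 5) = 20: x ≡ 4 (mod 20).
  Combine with x ≡ 7 (mod 11); new modulus lcm = 220.
    Write x = 4 + 20·t and substitute into x ≡ 7 (mod 11): 20·t ≡ 7 − 4 = 3 (mod 11).
    Reduce coefficients mod 11: 9·t ≡ 3 (mod 11).
    The inverse of 9 mod 11 is 5 (since 9·5 = 45 = 4·11 + 1), so t ≡ 5·3 = 15 ≡ 4 (mod 11).
    Then x = 4 + 20·4 = 84, valid modulo lcm(20, 11) = 220: x ≡ 84 (mod 220).
  Combine with x ≡ 3 (mod 7); new modulus lcm = 1540.
    Write x = 84 + 220·t and substitute into x ≡ 3 (mod 7): 220·t ≡ 3 − 84 = -81 (mod 7).
    Reduce coefficients mod 7: 3·t ≡ 3 (mod 7).
    The inverse of 3 mod 7 is 5 (since 3·5 = 15 = 2·7 + 1), so t ≡ 5·3 = 15 ≡ 1 (mod 7).
    Then x = 84 + 220·1 = 304, valid modulo lcm(220, 7) = 1540: x ≡ 304 (mod 1540).
  Combine with x ≡ 6 (mod 17); new modulus lcm = 26180.
    Write x = 304 + 1540·t and substitute into x ≡ 6 (mod 17): 1540·t ≡ 6 − 304 = -298 (mod 17).
    Reduce coefficients mod 17: 10·t ≡ 8 (mod 17).
    The inverse of 10 mod 17 is 12 (since 10·12 = 120 = 7·17 + 1), so t ≡ 12·8 = 96 ≡ 11 (mod 17).
    Then x = 304 + 1540·11 = 17244, valid modulo lcm(1540, 17) = 26180: x ≡ 17244 (mod 26180).
Verify against each original: 17244 mod 4 = 0, 17244 mod 5 = 4, 17244 mod 11 = 7, 17244 mod 7 = 3, 17244 mod 17 = 6.

x ≡ 17244 (mod 26180).


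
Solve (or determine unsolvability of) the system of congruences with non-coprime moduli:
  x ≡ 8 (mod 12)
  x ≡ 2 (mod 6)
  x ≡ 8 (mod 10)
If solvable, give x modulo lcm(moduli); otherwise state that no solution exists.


Moduli 12, 6, 10 are not pairwise coprime, so CRT works modulo lcm(m_i) when all pairwise compatibility conditions hold.
Pairwise compatibility: gcd(m_i, m_j) must divide a_i - a_j for every pair.
Merge one congruence at a time:
  Start: x ≡ 8 (mod 12).
  Combine with x ≡ 2 (mod 6): gcd(12, 6) = 6; 2 - 8 = -6, which IS divisible by 6, so compatible.
    Write x = 8 + 12·t and substitute into x ≡ 2 (mod 6): 12·t ≡ 2 − 8 = -6 (mod 6).
    Divide the congruence (and modulus) by g = 6: 2·t ≡ -1 (mod 1).
    Modulo 1 every t works; take t = 0.
    Then x = 8 + 12·0 = 8, valid modulo lcm(12, 6) = 12: x ≡ 8 (mod 12).
  Combine with x ≡ 8 (mod 10): gcd(12, 10) = 2; 8 - 8 = 0, which IS divisible by 2, so compatible.
    Write x = 8 + 12·t and substitute into x ≡ 8 (mod 10): 12·t ≡ 8 − 8 = 0 (mod 10).
    Divide the congruence (and modulus) by g = 2: 6·t ≡ 0 (mod 5).
    Reduce coefficients mod 5: 1·t ≡ 0 (mod 5).
    So t ≡ 0 (mod 5).
    Then x = 8 + 12·0 = 8, valid modulo lcm(12, 10) = 60: x ≡ 8 (mod 60).
Verify: 8 mod 12 = 8, 8 mod 6 = 2, 8 mod 10 = 8.

x ≡ 8 (mod 60).


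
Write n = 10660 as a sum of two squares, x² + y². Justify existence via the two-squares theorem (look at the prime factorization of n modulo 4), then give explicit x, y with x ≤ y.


Step 1: Factor n = 10660 = 2^2 · 5 · 13 · 41.
Step 2: Check the mod-4 condition on each prime factor: 2 = 2 (special); 5 ≡ 1 (mod 4), exponent 1; 13 ≡ 1 (mod 4), exponent 1; 41 ≡ 1 (mod 4), exponent 1.
All primes ≡ 3 (mod 4) appear to even exponent (or don't appear), so by the two-squares theorem n IS expressible as a sum of two squares.
Step 3: Build a representation. Group n = k² · m with k = 2 and m = 5 · 13 · 41 = 2665 (a product of primes ≡ 1 (mod 4)); a representation of m scales to one of n via (k·x)² + (k·y)² = k²(x² + y²). Each prime p ≡ 1 (mod 4) is itself a sum of two squares; find a² by testing p − a² for a perfect square:
  5: 5 − 1² = 4 = 2² ⇒ 5 = 1² + 2².
  13: 13 − 1² = 12, 13 − 2² = 9 = 3² ⇒ 13 = 2² + 3².
  41: 41 − 1² = 40, 41 − 2² = 37, 41 − 3² = 32, 41 − 4² = 25 = 5² ⇒ 41 = 4² + 5².
  Combine using the Brahmagupta–Fibonacci identity (a² + b²)(c² + d²) = (ac − bd)² + (ad + bc)² = (ac + bd)² + (ad − bc)²:
  5 · 13 = 65: from (1² + 2²)(2² + 3²), take (1·2 − 2·3, 1·3 + 2·2) = (2 − 6, 3 + 4) = (-4, 7); dropping signs (only squares matter) gives (4, 7); check 4² + 7² = 16 + 49 = 65 ✓.
  65 · 41 = 2665: from (4² + 7²)(4² + 5²), take (4·4 − 7·5, 4·5 + 7·4) = (16 − 35, 20 + 28) = (-19, 48); dropping signs (only squares matter) gives (19, 48); check 19² + 48² = 361 + 2304 = 2665 ✓.
  Scale by k = 2: (2·19, 2·48) = (38, 96).
Step 4: Order so x ≤ y and verify: 38² + 96² = 1444 + 9216 = 10660 = n. ✓

n = 10660 = 38² + 96² (one valid representation with x ≤ y).


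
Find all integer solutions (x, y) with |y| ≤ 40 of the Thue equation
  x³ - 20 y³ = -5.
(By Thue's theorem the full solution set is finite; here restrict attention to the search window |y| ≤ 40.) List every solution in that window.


The equation is x³ - 20y³ = -5. For fixed y, x³ = 20·y³ − 5, so a solution requires the RHS to be a perfect cube.
Strategy: iterate y from -40 to 40, compute RHS = 20·y³ − 5, and check whether it is a (positive or negative) perfect cube.
Check small values of y:
  y = 0: RHS = -5 is not a perfect cube.
  y = 1: RHS = 15 is not a perfect cube.
  y = -1: RHS = -25 is not a perfect cube.
  y = 2: RHS = 155 is not a perfect cube.
  y = -2: RHS = -165 is not a perfect cube.
  y = 3: RHS = 535 is not a perfect cube.
  y = -3: RHS = -545 is not a perfect cube.
Continuing the search up to |y| = 40 finds no solutions either.
No (x, y) in the scanned range satisfies the equation.

No integer solutions with |y| ≤ 40.


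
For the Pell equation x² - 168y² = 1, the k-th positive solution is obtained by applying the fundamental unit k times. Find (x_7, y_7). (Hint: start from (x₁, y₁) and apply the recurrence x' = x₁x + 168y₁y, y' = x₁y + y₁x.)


Step 1: Find the fundamental solution (x₁, y₁) of x² - 168y² = 1.
  Expand √168 as a continued fraction. a₀ = ⌊√168⌋ = 12; iterate m_{k+1} = d_k·a_k − m_k, d_{k+1} = (168 − m_{k+1}²)/d_k, a_{k+1} = ⌊(a₀ + m_{k+1})/d_{k+1}⌋ (starting m₀ = 0, d₀ = 1), with convergents p_k = a_k·p_{k-1} + p_{k-2}, q_k = a_k·q_{k-1} + q_{k-2} (p₋₁ = 1, q₋₁ = 0):
  k = 0: a₀ = 12; p₀/q₀ = 12/1; p₀² − 168·q₀² = 144 − 168 = -24.
  k = 1: m = 12, d = 24, a = ⌊(12 + 12)/24⌋ = 1; p/q = (1·12 + 1)/(1·1 + 0) = 13/1; p² − 168·q² = 169 − 168 = 1.
  The first convergent with p² − 168·q² = 1 gives the fundamental solution (x₁, y₁) = (13, 1).
Step 2: Apply the recurrence (x_{n+1}, y_{n+1}) = (x₁x_n + 168y₁y_n, x₁y_n + y₁x_n) repeatedly.
  From (x_1, y_1) = (13, 1): x_2 = 13·13 + 168·1·1 = 337; y_2 = 13·1 + 1·13 = 26.
  From (x_2, y_2) = (337, 26): x_3 = 13·337 + 168·1·26 = 8749; y_3 = 13·26 + 1·337 = 675.
  From (x_3, y_3) = (8749, 675): x_4 = 13·8749 + 168·1·675 = 227137; y_4 = 13·675 + 1·8749 = 17524.
  From (x_4, y_4) = (227137, 17524): x_5 = 13·227137 + 168·1·17524 = 5896813; y_5 = 13·17524 + 1·227137 = 454949.
  From (x_5, y_5) = (5896813, 454949): x_6 = 13·5896813 + 168·1·454949 = 153090001; y_6 = 13·454949 + 1·5896813 = 11811150.
  From (x_6, y_6) = (153090001, 11811150): x_7 = 13·153090001 + 168·1·11811150 = 3974443213; y_7 = 13·11811150 + 1·153090001 = 306634951.
Step 3: Verify x_7² - 168·y_7² = 15796198853361763369 - 15796198853361763368 = 1 (should be 1). ✓

(x_1, y_1) = (13, 1); (x_7, y_7) = (3974443213, 306634951).


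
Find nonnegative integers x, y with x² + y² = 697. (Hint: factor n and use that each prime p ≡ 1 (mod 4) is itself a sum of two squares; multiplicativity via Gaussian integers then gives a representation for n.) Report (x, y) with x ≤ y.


Step 1: Factor n = 697 = 17 · 41.
Step 2: Check the mod-4 condition on each prime factor: 17 ≡ 1 (mod 4), exponent 1; 41 ≡ 1 (mod 4), exponent 1.
All primes ≡ 3 (mod 4) appear to even exponent (or don't appear), so by the two-squares theorem n IS expressible as a sum of two squares.
Step 3: Build a representation. Here n = 17 · 41 is a product of primes ≡ 1 (mod 4). Each prime p ≡ 1 (mod 4) is itself a sum of two squares; find a² by testing p − a² for a perfect square:
  17: 17 − 1² = 16 = 4² ⇒ 17 = 1² + 4².
  41: 41 − 1² = 40, 41 − 2² = 37, 41 − 3² = 32, 41 − 4² = 25 = 5² ⇒ 41 = 4² + 5².
  Combine using the Brahmagupta–Fibonacci identity (a² + b²)(c² + d²) = (ac − bd)² + (ad + bc)² = (ac + bd)² + (ad − bc)²:
  17 · 41 = 697: from (1² + 4²)(4² + 5²), take (1·4 − 4·5, 1·5 + 4·4) = (4 − 20, 5 + 16) = (-16, 21); dropping signs (only squares matter) gives (16, 21); check 16² + 21² = 256 + 441 = 697 ✓.
Step 4: Order so x ≤ y and verify: 16² + 21² = 256 + 441 = 697 = n. ✓

n = 697 = 16² + 21² (one valid representation with x ≤ y).


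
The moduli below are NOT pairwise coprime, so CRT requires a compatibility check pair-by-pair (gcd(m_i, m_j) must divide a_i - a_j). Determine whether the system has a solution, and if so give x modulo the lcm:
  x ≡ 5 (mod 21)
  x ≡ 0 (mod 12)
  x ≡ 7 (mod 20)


Moduli 21, 12, 20 are not pairwise coprime, so CRT works modulo lcm(m_i) when all pairwise compatibility conditions hold.
Pairwise compatibility: gcd(m_i, m_j) must divide a_i - a_j for every pair.
Merge one congruence at a time:
  Start: x ≡ 5 (mod 21).
  Combine with x ≡ 0 (mod 12): gcd(21, 12) = 3, and 0 - 5 = -5 is NOT divisible by 3.
    ⇒ system is inconsistent (no integer solution).

No solution (the system is inconsistent).


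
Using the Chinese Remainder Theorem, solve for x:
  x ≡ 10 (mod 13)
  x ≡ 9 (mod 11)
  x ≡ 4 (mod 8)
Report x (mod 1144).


Moduli 13, 11, 8 are pairwise coprime; by CRT there is a unique solution modulo M = 13 · 11 · 8 = 1144.
Solve pairwise, accumulating the modulus:
  Start with x ≡ 10 (mod 13).
  Combine with x ≡ 9 (mod 11): since gcd(13, 11) = 1, we get a unique residue mod 143.
    Write x = 10 + 13·t and substitute into x ≡ 9 (mod 11): 13·t ≡ 9 − 10 = -1 (mod 11).
    Reduce coefficients mod 11: 2·t ≡ 10 (mod 11).
    The inverse of 2 mod 11 is 6 (since 2·6 = 12 = 1·11 + 1), so t ≡ 6·10 = 60 ≡ 5 (mod 11).
    Then x = 10 + 13·5 = 75, valid modulo lcm(13, 11) = 143: x ≡ 75 (mod 143).
  Combine with x ≡ 4 (mod 8): since gcd(143, 8) = 1, we get a unique residue mod 1144.
    Write x = 75 + 143·t and substitute into x ≡ 4 (mod 8): 143·t ≡ 4 − 75 = -71 (mod 8).
    Reduce coefficients mod 8: 7·t ≡ 1 (mod 8).
    The inverse of 7 mod 8 is 7 (since 7·7 = 49 = 6·8 + 1), so t ≡ 7·1 = 7 ≡ 7 (mod 8).
    Then x = 75 + 143·7 = 1076, valid modulo lcm(143, 8) = 1144: x ≡ 1076 (mod 1144).
Verify: 1076 mod 13 = 10 ✓, 1076 mod 11 = 9 ✓, 1076 mod 8 = 4 ✓.

x ≡ 1076 (mod 1144).


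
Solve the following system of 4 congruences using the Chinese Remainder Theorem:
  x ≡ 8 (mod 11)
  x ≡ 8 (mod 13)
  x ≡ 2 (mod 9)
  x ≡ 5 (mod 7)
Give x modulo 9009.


Product of moduli M = 11 · 13 · 9 · 7 = 9009.
Merge one congruence at a time:
  Start: x ≡ 8 (mod 11).
  Combine with x ≡ 8 (mod 13); new modulus lcm = 143.
    Write x = 8 + 11·t and substitute into x ≡ 8 (mod 13): 11·t ≡ 8 − 8 = 0 (mod 13).
    The inverse of 11 mod 13 is 6 (since 11·6 = 66 = 5·13 + 1), so t ≡ 6·0 = 0 ≡ 0 (mod 13).
    Then x = 8 + 11·0 = 8, valid modulo lcm(11, 13) = 143: x ≡ 8 (mod 143).
  Combine with x ≡ 2 (mod 9); new modulus lcm = 1287.
    Write x = 8 + 143·t and substitute into x ≡ 2 (mod 9): 143·t ≡ 2 − 8 = -6 (mod 9).
    Reduce coefficients mod 9: 8·t ≡ 3 (mod 9).
    The inverse of 8 mod 9 is 8 (since 8·8 = 64 = 7·9 + 1), so t ≡ 8·3 = 24 ≡ 6 (mod 9).
    Then x = 8 + 143·6 = 866, valid modulo lcm(143, 9) = 1287: x ≡ 866 (mod 1287).
  Combine with x ≡ 5 (mod 7); new modulus lcm = 9009.
    Write x = 866 + 1287·t and substitute into x ≡ 5 (mod 7): 1287·t ≡ 5 − 866 = -861 (mod 7).
    Reduce coefficients mod 7: 6·t ≡ 0 (mod 7).
    The inverse of 6 mod 7 is 6 (since 6·6 = 36 = 5·7 + 1), so t ≡ 6·0 = 0 ≡ 0 (mod 7).
    Then x = 866 + 1287·0 = 866, valid modulo lcm(1287, 7) = 9009: x ≡ 866 (mod 9009).
Verify against each original: 866 mod 11 = 8, 866 mod 13 = 8, 866 mod 9 = 2, 866 mod 7 = 5.

x ≡ 866 (mod 9009).


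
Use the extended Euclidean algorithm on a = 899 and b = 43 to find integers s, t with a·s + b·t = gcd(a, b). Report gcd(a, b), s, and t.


Euclidean algorithm on (899, 43) — divide until remainder is 0:
  899 = 20 · 43 + 39
  43 = 1 · 39 + 4
  39 = 9 · 4 + 3
  4 = 1 · 3 + 1
  3 = 3 · 1 + 0
gcd(899, 43) = 1.
Track Bezout coefficients alongside the remainders: start with r₀ = 899 = a·1 + b·0 (s = 1, t = 0) and r₁ = 43 = a·0 + b·1 (s = 0, t = 1); each new remainder r_{k+1} = r_{k-1} − q_k·r_k inherits s_{k+1} = s_{k-1} − q_k·s_k, t_{k+1} = t_{k-1} − q_k·t_k, so r_k = a·s_k + b·t_k at every step:
  q = 20: r = 39, s = 1 − 20·0 = 1, t = 0 − 20·1 = -20  (check: 899·1 + 43·(-20) = 39)
  q = 1: r = 4, s = 0 − 1·1 = -1, t = 1 − 1·(-20) = 21  (check: 899·(-1) + 43·21 = 4)
  q = 9: r = 3, s = 1 − 9·(-1) = 10, t = -20 − 9·21 = -209  (check: 899·10 + 43·(-209) = 3)
  q = 1: r = 1, s = -1 − 1·10 = -11, t = 21 − 1·(-209) = 230  (check: 899·(-11) + 43·230 = 1)
The row with r = 1 (the gcd) gives the Bezout coefficients s = -11, t = 230.
Result: 899 · (-11) + 43 · (230) = 1.

gcd(899, 43) = 1; s = -11, t = 230 (check: 899·(-11) + 43·230 = 1).


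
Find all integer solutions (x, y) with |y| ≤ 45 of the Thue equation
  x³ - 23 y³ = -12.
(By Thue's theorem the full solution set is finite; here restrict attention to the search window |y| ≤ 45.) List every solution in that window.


The equation is x³ - 23y³ = -12. For fixed y, x³ = 23·y³ − 12, so a solution requires the RHS to be a perfect cube.
Strategy: iterate y from -45 to 45, compute RHS = 23·y³ − 12, and check whether it is a (positive or negative) perfect cube.
Check small values of y:
  y = 0: RHS = -12 is not a perfect cube.
  y = 1: RHS = 11 is not a perfect cube.
  y = -1: RHS = -35 is not a perfect cube.
  y = 2: RHS = 172 is not a perfect cube.
  y = -2: RHS = -196 is not a perfect cube.
  y = 3: RHS = 609 is not a perfect cube.
  y = -3: RHS = -633 is not a perfect cube.
Continuing the search up to |y| = 45 finds no solutions either.
No (x, y) in the scanned range satisfies the equation.

No integer solutions with |y| ≤ 45.


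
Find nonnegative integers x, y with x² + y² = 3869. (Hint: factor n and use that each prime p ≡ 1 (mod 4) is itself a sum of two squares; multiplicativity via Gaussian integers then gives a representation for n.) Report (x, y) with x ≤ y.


Step 1: Factor n = 3869 = 53 · 73.
Step 2: Check the mod-4 condition on each prime factor: 53 ≡ 1 (mod 4), exponent 1; 73 ≡ 1 (mod 4), exponent 1.
All primes ≡ 3 (mod 4) appear to even exponent (or don't appear), so by the two-squares theorem n IS expressible as a sum of two squares.
Step 3: Build a representation. Here n = 53 · 73 is a product of primes ≡ 1 (mod 4). Each prime p ≡ 1 (mod 4) is itself a sum of two squares; find a² by testing p − a² for a perfect square:
  53: 53 − 1² = 52, 53 − 2² = 49 = 7² ⇒ 53 = 2² + 7².
  73: 73 − 1² = 72, 73 − 2² = 69, 73 − 3² = 64 = 8² ⇒ 73 = 3² + 8².
  Combine using the Brahmagupta–Fibonacci identity (a² + b²)(c² + d²) = (ac − bd)² + (ad + bc)² = (ac + bd)² + (ad − bc)²:
  53 · 73 = 3869: from (2² + 7²)(3² + 8²), take (2·3 − 7·8, 2·8 + 7·3) = (6 − 56, 16 + 21) = (-50, 37); dropping signs (only squares matter) gives (50, 37); check 50² + 37² = 2500 + 1369 = 3869 ✓.
Step 4: Order so x ≤ y and verify: 37² + 50² = 1369 + 2500 = 3869 = n. ✓

n = 3869 = 37² + 50² (one valid representation with x ≤ y).


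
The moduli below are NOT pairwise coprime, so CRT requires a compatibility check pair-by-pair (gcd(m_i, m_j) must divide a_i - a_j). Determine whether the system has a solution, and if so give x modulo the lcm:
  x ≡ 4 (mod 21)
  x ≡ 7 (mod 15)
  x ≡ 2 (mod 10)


Moduli 21, 15, 10 are not pairwise coprime, so CRT works modulo lcm(m_i) when all pairwise compatibility conditions hold.
Pairwise compatibility: gcd(m_i, m_j) must divide a_i - a_j for every pair.
Merge one congruence at a time:
  Start: x ≡ 4 (mod 21).
  Combine with x ≡ 7 (mod 15): gcd(21, 15) = 3; 7 - 4 = 3, which IS divisible by 3, so compatible.
    Write x = 4 + 21·t and substitute into x ≡ 7 (mod 15): 21·t ≡ 7 − 4 = 3 (mod 15).
    Divide the congruence (and modulus) by g = 3: 7·t ≡ 1 (mod 5).
    Reduce coefficients mod 5: 2·t ≡ 1 (mod 5).
    The inverse of 2 mod 5 is 3 (since 2·3 = 6 = 1·5 + 1), so t ≡ 3·1 = 3 ≡ 3 (mod 5).
    Then x = 4 + 21·3 = 67, valid modulo lcm(21, 15) = 105: x ≡ 67 (mod 105).
  Combine with x ≡ 2 (mod 10): gcd(105, 10) = 5; 2 - 67 = -65, which IS divisible by 5, so compatible.
    Write x = 67 + 105·t and substitute into x ≡ 2 (mod 10): 105·t ≡ 2 − 67 = -65 (mod 10).
    Divide the congruence (and modulus) by g = 5: 21·t ≡ -13 (mod 2).
    Reduce coefficients mod 2: 1·t ≡ 1 (mod 2).
    So t ≡ 1 (mod 2).
    Then x = 67 + 105·1 = 172, valid modulo lcm(105, 10) = 210: x ≡ 172 (mod 210).
Verify: 172 mod 21 = 4, 172 mod 15 = 7, 172 mod 10 = 2.

x ≡ 172 (mod 210).


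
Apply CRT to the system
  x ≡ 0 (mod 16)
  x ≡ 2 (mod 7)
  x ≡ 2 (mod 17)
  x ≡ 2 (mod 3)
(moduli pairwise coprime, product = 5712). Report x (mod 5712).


Product of moduli M = 16 · 7 · 17 · 3 = 5712.
Merge one congruence at a time:
  Start: x ≡ 0 (mod 16).
  Combine with x ≡ 2 (mod 7); new modulus lcm = 112.
    Write x = 0 + 16·t and substitute into x ≡ 2 (mod 7): 16·t ≡ 2 − 0 = 2 (mod 7).
    Reduce coefficients mod 7: 2·t ≡ 2 (mod 7).
    The inverse of 2 mod 7 is 4 (since 2·4 = 8 = 1·7 + 1), so t ≡ 4·2 = 8 ≡ 1 (mod 7).
    Then x = 0 + 16·1 = 16, valid modulo lcm(16, 7) = 112: x ≡ 16 (mod 112).
  Combine with x ≡ 2 (mod 17); new modulus lcm = 1904.
    Write x = 16 + 112·t and substitute into x ≡ 2 (mod 17): 112·t ≡ 2 − 16 = -14 (mod 17).
    Reduce coefficients mod 17: 10·t ≡ 3 (mod 17).
    The inverse of 10 mod 17 is 12 (since 10·12 = 120 = 7·17 + 1), so t ≡ 12·3 = 36 ≡ 2 (mod 17).
    Then x = 16 + 112·2 = 240, valid modulo lcm(112, 17) = 1904: x ≡ 240 (mod 1904).
  Combine with x ≡ 2 (mod 3); new modulus lcm = 5712.
    Write x = 240 + 1904·t and substitute into x ≡ 2 (mod 3): 1904·t ≡ 2 − 240 = -238 (mod 3).
    Reduce coefficients mod 3: 2·t ≡ 2 (mod 3).
    The inverse of 2 mod 3 is 2 (since 2·2 = 4 = 1·3 + 1), so t ≡ 2·2 = 4 ≡ 1 (mod 3).
    Then x = 240 + 1904·1 = 2144, valid modulo lcm(1904, 3) = 5712: x ≡ 2144 (mod 5712).
Verify against each original: 2144 mod 16 = 0, 2144 mod 7 = 2, 2144 mod 17 = 2, 2144 mod 3 = 2.

x ≡ 2144 (mod 5712).


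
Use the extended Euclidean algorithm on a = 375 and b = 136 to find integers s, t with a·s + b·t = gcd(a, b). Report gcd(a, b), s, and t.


Euclidean algorithm on (375, 136) — divide until remainder is 0:
  375 = 2 · 136 + 103
  136 = 1 · 103 + 33
  103 = 3 · 33 + 4
  33 = 8 · 4 + 1
  4 = 4 · 1 + 0
gcd(375, 136) = 1.
Track Bezout coefficients alongside the remainders: start with r₀ = 375 = a·1 + b·0 (s = 1, t = 0) and r₁ = 136 = a·0 + b·1 (s = 0, t = 1); each new remainder r_{k+1} = r_{k-1} − q_k·r_k inherits s_{k+1} = s_{k-1} − q_k·s_k, t_{k+1} = t_{k-1} − q_k·t_k, so r_k = a·s_k + b·t_k at every step:
  q = 2: r = 103, s = 1 − 2·0 = 1, t = 0 − 2·1 = -2  (check: 375·1 + 136·(-2) = 103)
  q = 1: r = 33, s = 0 − 1·1 = -1, t = 1 − 1·(-2) = 3  (check: 375·(-1) + 136·3 = 33)
  q = 3: r = 4, s = 1 − 3·(-1) = 4, t = -2 − 3·3 = -11  (check: 375·4 + 136·(-11) = 4)
  q = 8: r = 1, s = -1 − 8·4 = -33, t = 3 − 8·(-11) = 91  (check: 375·(-33) + 136·91 = 1)
The row with r = 1 (the gcd) gives the Bezout coefficients s = -33, t = 91.
Result: 375 · (-33) + 136 · (91) = 1.

gcd(375, 136) = 1; s = -33, t = 91 (check: 375·(-33) + 136·91 = 1).


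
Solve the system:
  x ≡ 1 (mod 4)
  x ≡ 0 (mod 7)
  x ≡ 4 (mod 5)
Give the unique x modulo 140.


Moduli 4, 7, 5 are pairwise coprime; by CRT there is a unique solution modulo M = 4 · 7 · 5 = 140.
Solve pairwise, accumulating the modulus:
  Start with x ≡ 1 (mod 4).
  Combine with x ≡ 0 (mod 7): since gcd(4, 7) = 1, we get a unique residue mod 28.
    Write x = 1 + 4·t and substitute into x ≡ 0 (mod 7): 4·t ≡ 0 − 1 = -1 (mod 7).
    Reduce coefficients mod 7: 4·t ≡ 6 (mod 7).
    The inverse of 4 mod 7 is 2 (since 4·2 = 8 = 1·7 + 1), so t ≡ 2·6 = 12 ≡ 5 (mod 7).
    Then x = 1 + 4·5 = 21, valid modulo lcm(4, 7) = 28: x ≡ 21 (mod 28).
  Combine with x ≡ 4 (mod 5): since gcd(28, 5) = 1, we get a unique residue mod 140.
    Write x = 21 + 28·t and substitute into x ≡ 4 (mod 5): 28·t ≡ 4 − 21 = -17 (mod 5).
    Reduce coefficients mod 5: 3·t ≡ 3 (mod 5).
    The inverse of 3 mod 5 is 2 (since 3·2 = 6 = 1·5 + 1), so t ≡ 2·3 = 6 ≡ 1 (mod 5).
    Then x = 21 + 28·1 = 49, valid modulo lcm(28, 5) = 140: x ≡ 49 (mod 140).
Verify: 49 mod 4 = 1 ✓, 49 mod 7 = 0 ✓, 49 mod 5 = 4 ✓.

x ≡ 49 (mod 140).


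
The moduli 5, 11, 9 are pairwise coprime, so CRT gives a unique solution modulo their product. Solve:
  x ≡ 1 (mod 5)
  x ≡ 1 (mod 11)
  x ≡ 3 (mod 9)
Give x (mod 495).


Moduli 5, 11, 9 are pairwise coprime; by CRT there is a unique solution modulo M = 5 · 11 · 9 = 495.
Solve pairwise, accumulating the modulus:
  Start with x ≡ 1 (mod 5).
  Combine with x ≡ 1 (mod 11): since gcd(5, 11) = 1, we get a unique residue mod 55.
    Write x = 1 + 5·t and substitute into x ≡ 1 (mod 11): 5·t ≡ 1 − 1 = 0 (mod 11).
    The inverse of 5 mod 11 is 9 (since 5·9 = 45 = 4·11 + 1), so t ≡ 9·0 = 0 ≡ 0 (mod 11).
    Then x = 1 + 5·0 = 1, valid modulo lcm(5, 11) = 55: x ≡ 1 (mod 55).
  Combine with x ≡ 3 (mod 9): since gcd(55, 9) = 1, we get a unique residue mod 495.
    Write x = 1 + 55·t and substitute into x ≡ 3 (mod 9): 55·t ≡ 3 − 1 = 2 (mod 9).
    Reduce coefficients mod 9: 1·t ≡ 2 (mod 9).
    So t ≡ 2 (mod 9).
    Then x = 1 + 55·2 = 111, valid modulo lcm(55, 9) = 495: x ≡ 111 (mod 495).
Verify: 111 mod 5 = 1 ✓, 111 mod 11 = 1 ✓, 111 mod 9 = 3 ✓.

x ≡ 111 (mod 495).


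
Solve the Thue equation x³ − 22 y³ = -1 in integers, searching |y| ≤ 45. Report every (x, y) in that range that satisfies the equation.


The equation is x³ - 22y³ = -1. For fixed y, x³ = 22·y³ − 1, so a solution requires the RHS to be a perfect cube.
Strategy: iterate y from -45 to 45, compute RHS = 22·y³ − 1, and check whether it is a (positive or negative) perfect cube.
Check small values of y:
  y = 0: RHS = -1 = (-1)³ ⇒ x = -1 works.
  y = 1: RHS = 21 is not a perfect cube.
  y = -1: RHS = -23 is not a perfect cube.
  y = 2: RHS = 175 is not a perfect cube.
  y = -2: RHS = -177 is not a perfect cube.
  y = 3: RHS = 593 is not a perfect cube.
  y = -3: RHS = -595 is not a perfect cube.
Continuing the search up to |y| = 45 finds no further solutions beyond those listed.
Collected solutions: (-1, 0).

Solutions (with |y| ≤ 45): (-1, 0).


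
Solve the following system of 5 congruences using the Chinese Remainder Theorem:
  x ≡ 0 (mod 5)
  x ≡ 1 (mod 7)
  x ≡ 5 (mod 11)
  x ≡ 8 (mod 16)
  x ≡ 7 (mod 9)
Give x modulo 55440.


Product of moduli M = 5 · 7 · 11 · 16 · 9 = 55440.
Merge one congruence at a time:
  Start: x ≡ 0 (mod 5).
  Combine with x ≡ 1 (mod 7); new modulus lcm = 35.
    Write x = 0 + 5·t and substitute into x ≡ 1 (mod 7): 5·t ≡ 1 − 0 = 1 (mod 7).
    The inverse of 5 mod 7 is 3 (since 5·3 = 15 = 2·7 + 1), so t ≡ 3·1 = 3 ≡ 3 (mod 7).
    Then x = 0 + 5·3 = 15, valid modulo lcm(5, 7) = 35: x ≡ 15 (mod 35).
  Combine with x ≡ 5 (mod 11); new modulus lcm = 385.
    Write x = 15 + 35·t and substitute into x ≡ 5 (mod 11): 35·t ≡ 5 − 15 = -10 (mod 11).
    Reduce coefficients mod 11: 2·t ≡ 1 (mod 11).
    The inverse of 2 mod 11 is 6 (since 2·6 = 12 = 1·11 + 1), so t ≡ 6·1 = 6 ≡ 6 (mod 11).
    Then x = 15 + 35·6 = 225, valid modulo lcm(35, 11) = 385: x ≡ 225 (mod 385).
  Combine with x ≡ 8 (mod 16); new modulus lcm = 6160.
    Write x = 225 + 385·t and substitute into x ≡ 8 (mod 16): 385·t ≡ 8 − 225 = -217 (mod 16).
    Reduce coefficients mod 16: 1·t ≡ 7 (mod 16).
    So t ≡ 7 (mod 16).
    Then x = 225 + 385·7 = 2920, valid modulo lcm(385, 16) = 6160: x ≡ 2920 (mod 6160).
  Combine with x ≡ 7 (mod 9); new modulus lcm = 55440.
    Write x = 2920 + 6160·t and substitute into x ≡ 7 (mod 9): 6160·t ≡ 7 − 2920 = -2913 (mod 9).
    Reduce coefficients mod 9: 4·t ≡ 3 (mod 9).
    The inverse of 4 mod 9 is 7 (since 4·7 = 28 = 3·9 + 1), so t ≡ 7·3 = 21 ≡ 3 (mod 9).
    Then x = 2920 + 6160·3 = 21400, valid modulo lcm(6160, 9) = 55440: x ≡ 21400 (mod 55440).
Verify against each original: 21400 mod 5 = 0, 21400 mod 7 = 1, 21400 mod 11 = 5, 21400 mod 16 = 8, 21400 mod 9 = 7.

x ≡ 21400 (mod 55440).


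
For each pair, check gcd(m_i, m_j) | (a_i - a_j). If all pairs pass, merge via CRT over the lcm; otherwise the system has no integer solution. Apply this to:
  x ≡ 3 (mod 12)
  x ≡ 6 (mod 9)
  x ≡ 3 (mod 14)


Moduli 12, 9, 14 are not pairwise coprime, so CRT works modulo lcm(m_i) when all pairwise compatibility conditions hold.
Pairwise compatibility: gcd(m_i, m_j) must divide a_i - a_j for every pair.
Merge one congruence at a time:
  Start: x ≡ 3 (mod 12).
  Combine with x ≡ 6 (mod 9): gcd(12, 9) = 3; 6 - 3 = 3, which IS divisible by 3, so compatible.
    Write x = 3 + 12·t and substitute into x ≡ 6 (mod 9): 12·t ≡ 6 − 3 = 3 (mod 9).
    Divide the congruence (and modulus) by g = 3: 4·t ≡ 1 (mod 3).
    Reduce coefficients mod 3: 1·t ≡ 1 (mod 3).
    So t ≡ 1 (mod 3).
    Then x = 3 + 12·1 = 15, valid modulo lcm(12, 9) = 36: x ≡ 15 (mod 36).
  Combine with x ≡ 3 (mod 14): gcd(36, 14) = 2; 3 - 15 = -12, which IS divisible by 2, so compatible.
    Write x = 15 + 36·t and substitute into x ≡ 3 (mod 14): 36·t ≡ 3 − 15 = -12 (mod 14).
    Divide the congruence (and modulus) by g = 2: 18·t ≡ -6 (mod 7).
    Reduce coefficients mod 7: 4·t ≡ 1 (mod 7).
    The inverse of 4 mod 7 is 2 (since 4·2 = 8 = 1·7 + 1), so t ≡ 2·1 = 2 ≡ 2 (mod 7).
    Then x = 15 + 36·2 = 87, valid modulo lcm(36, 14) = 252: x ≡ 87 (mod 252).
Verify: 87 mod 12 = 3, 87 mod 9 = 6, 87 mod 14 = 3.

x ≡ 87 (mod 252).


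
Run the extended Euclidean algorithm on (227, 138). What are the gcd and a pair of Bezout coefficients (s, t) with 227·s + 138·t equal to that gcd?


Euclidean algorithm on (227, 138) — divide until remainder is 0:
  227 = 1 · 138 + 89
  138 = 1 · 89 + 49
  89 = 1 · 49 + 40
  49 = 1 · 40 + 9
  40 = 4 · 9 + 4
  9 = 2 · 4 + 1
  4 = 4 · 1 + 0
gcd(227, 138) = 1.
Track Bezout coefficients alongside the remainders: start with r₀ = 227 = a·1 + b·0 (s = 1, t = 0) and r₁ = 138 = a·0 + b·1 (s = 0, t = 1); each new remainder r_{k+1} = r_{k-1} − q_k·r_k inherits s_{k+1} = s_{k-1} − q_k·s_k, t_{k+1} = t_{k-1} − q_k·t_k, so r_k = a·s_k + b·t_k at every step:
  q = 1: r = 89, s = 1 − 1·0 = 1, t = 0 − 1·1 = -1  (check: 227·1 + 138·(-1) = 89)
  q = 1: r = 49, s = 0 − 1·1 = -1, t = 1 − 1·(-1) = 2  (check: 227·(-1) + 138·2 = 49)
  q = 1: r = 40, s = 1 − 1·(-1) = 2, t = -1 − 1·2 = -3  (check: 227·2 + 138·(-3) = 40)
  q = 1: r = 9, s = -1 − 1·2 = -3, t = 2 − 1·(-3) = 5  (check: 227·(-3) + 138·5 = 9)
  q = 4: r = 4, s = 2 − 4·(-3) = 14, t = -3 − 4·5 = -23  (check: 227·14 + 138·(-23) = 4)
  q = 2: r = 1, s = -3 − 2·14 = -31, t = 5 − 2·(-23) = 51  (check: 227·(-31) + 138·51 = 1)
The row with r = 1 (the gcd) gives the Bezout coefficients s = -31, t = 51.
Result: 227 · (-31) + 138 · (51) = 1.

gcd(227, 138) = 1; s = -31, t = 51 (check: 227·(-31) + 138·51 = 1).


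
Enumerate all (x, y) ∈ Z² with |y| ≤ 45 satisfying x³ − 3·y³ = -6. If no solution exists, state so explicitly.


The equation is x³ - 3y³ = -6. For fixed y, x³ = 3·y³ − 6, so a solution requires the RHS to be a perfect cube.
Strategy: iterate y from -45 to 45, compute RHS = 3·y³ − 6, and check whether it is a (positive or negative) perfect cube.
Check small values of y:
  y = 0: RHS = -6 is not a perfect cube.
  y = 1: RHS = -3 is not a perfect cube.
  y = -1: RHS = -9 is not a perfect cube.
  y = 2: RHS = 18 is not a perfect cube.
  y = -2: RHS = -30 is not a perfect cube.
  y = 3: RHS = 75 is not a perfect cube.
  y = -3: RHS = -87 is not a perfect cube.
Continuing the search up to |y| = 45 finds no solutions either.
No (x, y) in the scanned range satisfies the equation.

No integer solutions with |y| ≤ 45.


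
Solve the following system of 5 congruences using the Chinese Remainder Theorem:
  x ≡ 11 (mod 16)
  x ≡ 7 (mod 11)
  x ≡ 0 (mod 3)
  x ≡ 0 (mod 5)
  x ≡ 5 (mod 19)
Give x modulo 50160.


Product of moduli M = 16 · 11 · 3 · 5 · 19 = 50160.
Merge one congruence at a time:
  Start: x ≡ 11 (mod 16).
  Combine with x ≡ 7 (mod 11); new modulus lcm = 176.
    Write x = 11 + 16·t and substitute into x ≡ 7 (mod 11): 16·t ≡ 7 − 11 = -4 (mod 11).
    Reduce coefficients mod 11: 5·t ≡ 7 (mod 11).
    The inverse of 5 mod 11 is 9 (since 5·9 = 45 = 4·11 + 1), so t ≡ 9·7 = 63 ≡ 8 (mod 11).
    Then x = 11 + 16·8 = 139, valid modulo lcm(16, 11) = 176: x ≡ 139 (mod 176).
  Combine with x ≡ 0 (mod 3); new modulus lcm = 528.
    Write x = 139 + 176·t and substitute into x ≡ 0 (mod 3): 176·t ≡ 0 − 139 = -139 (mod 3).
    Reduce coefficients mod 3: 2·t ≡ 2 (mod 3).
    The inverse of 2 mod 3 is 2 (since 2·2 = 4 = 1·3 + 1), so t ≡ 2·2 = 4 ≡ 1 (mod 3).
    Then x = 139 + 176·1 = 315, valid modulo lcm(176, 3) = 528: x ≡ 315 (mod 528).
  Combine with x ≡ 0 (mod 5); new modulus lcm = 2640.
    Write x = 315 + 528·t and substitute into x ≡ 0 (mod 5): 528·t ≡ 0 − 315 = -315 (mod 5).
    Reduce coefficients mod 5: 3·t ≡ 0 (mod 5).
    The inverse of 3 mod 5 is 2 (since 3·2 = 6 = 1·5 + 1), so t ≡ 2·0 = 0 ≡ 0 (mod 5).
    Then x = 315 + 528·0 = 315, valid modulo lcm(528, 5) = 2640: x ≡ 315 (mod 2640).
  Combine with x ≡ 5 (mod 19); new modulus lcm = 50160.
    Write x = 315 + 2640·t and substitute into x ≡ 5 (mod 19): 2640·t ≡ 5 − 315 = -310 (mod 19).
    Reduce coefficients mod 19: 18·t ≡ 13 (mod 19).
    The inverse of 18 mod 19 is 18 (since 18·18 = 324 = 17·19 + 1), so t ≡ 18·13 = 234 ≡ 6 (mod 19).
    Then x = 315 + 2640·6 = 16155, valid modulo lcm(2640, 19) = 50160: x ≡ 16155 (mod 50160).
Verify against each original: 16155 mod 16 = 11, 16155 mod 11 = 7, 16155 mod 3 = 0, 16155 mod 5 = 0, 16155 mod 19 = 5.

x ≡ 16155 (mod 50160).


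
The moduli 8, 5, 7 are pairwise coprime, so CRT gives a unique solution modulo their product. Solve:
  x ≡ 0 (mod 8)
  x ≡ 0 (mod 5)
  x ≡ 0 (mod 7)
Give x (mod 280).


Moduli 8, 5, 7 are pairwise coprime; by CRT there is a unique solution modulo M = 8 · 5 · 7 = 280.
Solve pairwise, accumulating the modulus:
  Start with x ≡ 0 (mod 8).
  Combine with x ≡ 0 (mod 5): since gcd(8, 5) = 1, we get a unique residue mod 40.
    Write x = 0 + 8·t and substitute into x ≡ 0 (mod 5): 8·t ≡ 0 − 0 = 0 (mod 5).
    Reduce coefficients mod 5: 3·t ≡ 0 (mod 5).
    The inverse of 3 mod 5 is 2 (since 3·2 = 6 = 1·5 + 1), so t ≡ 2·0 = 0 ≡ 0 (mod 5).
    Then x = 0 + 8·0 = 0, valid modulo lcm(8, 5) = 40: x ≡ 0 (mod 40).
  Combine with x ≡ 0 (mod 7): since gcd(40, 7) = 1, we get a unique residue mod 280.
    Write x = 0 + 40·t and substitute into x ≡ 0 (mod 7): 40·t ≡ 0 − 0 = 0 (mod 7).
    Reduce coefficients mod 7: 5·t ≡ 0 (mod 7).
    The inverse of 5 mod 7 is 3 (since 5·3 = 15 = 2·7 + 1), so t ≡ 3·0 = 0 ≡ 0 (mod 7).
    Then x = 0 + 40·0 = 0, valid modulo lcm(40, 7) = 280: x ≡ 0 (mod 280).
Verify: 0 mod 8 = 0 ✓, 0 mod 5 = 0 ✓, 0 mod 7 = 0 ✓.

x ≡ 0 (mod 280).


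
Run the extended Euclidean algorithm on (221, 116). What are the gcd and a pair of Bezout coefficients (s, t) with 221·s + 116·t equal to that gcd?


Euclidean algorithm on (221, 116) — divide until remainder is 0:
  221 = 1 · 116 + 105
  116 = 1 · 105 + 11
  105 = 9 · 11 + 6
  11 = 1 · 6 + 5
  6 = 1 · 5 + 1
  5 = 5 · 1 + 0
gcd(221, 116) = 1.
Track Bezout coefficients alongside the remainders: start with r₀ = 221 = a·1 + b·0 (s = 1, t = 0) and r₁ = 116 = a·0 + b·1 (s = 0, t = 1); each new remainder r_{k+1} = r_{k-1} − q_k·r_k inherits s_{k+1} = s_{k-1} − q_k·s_k, t_{k+1} = t_{k-1} − q_k·t_k, so r_k = a·s_k + b·t_k at every step:
  q = 1: r = 105, s = 1 − 1·0 = 1, t = 0 − 1·1 = -1  (check: 221·1 + 116·(-1) = 105)
  q = 1: r = 11, s = 0 − 1·1 = -1, t = 1 − 1·(-1) = 2  (check: 221·(-1) + 116·2 = 11)
  q = 9: r = 6, s = 1 − 9·(-1) = 10, t = -1 − 9·2 = -19  (check: 221·10 + 116·(-19) = 6)
  q = 1: r = 5, s = -1 − 1·10 = -11, t = 2 − 1·(-19) = 21  (check: 221·(-11) + 116·21 = 5)
  q = 1: r = 1, s = 10 − 1·(-11) = 21, t = -19 − 1·21 = -40  (check: 221·21 + 116·(-40) = 1)
The row with r = 1 (the gcd) gives the Bezout coefficients s = 21, t = -40.
Result: 221 · (21) + 116 · (-40) = 1.

gcd(221, 116) = 1; s = 21, t = -40 (check: 221·21 + 116·(-40) = 1).


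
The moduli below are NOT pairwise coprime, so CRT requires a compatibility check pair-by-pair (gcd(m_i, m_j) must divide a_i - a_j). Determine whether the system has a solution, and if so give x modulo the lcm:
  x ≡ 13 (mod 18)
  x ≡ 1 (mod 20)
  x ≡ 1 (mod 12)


Moduli 18, 20, 12 are not pairwise coprime, so CRT works modulo lcm(m_i) when all pairwise compatibility conditions hold.
Pairwise compatibility: gcd(m_i, m_j) must divide a_i - a_j for every pair.
Merge one congruence at a time:
  Start: x ≡ 13 (mod 18).
  Combine with x ≡ 1 (mod 20): gcd(18, 20) = 2; 1 - 13 = -12, which IS divisible by 2, so compatible.
    Write x = 13 + 18·t and substitute into x ≡ 1 (mod 20): 18·t ≡ 1 − 13 = -12 (mod 20).
    Divide the congruence (and modulus) by g = 2: 9·t ≡ -6 (mod 10).
    Reduce coefficients mod 10: 9·t ≡ 4 (mod 10).
    The inverse of 9 mod 10 is 9 (since 9·9 = 81 = 8·10 + 1), so t ≡ 9·4 = 36 ≡ 6 (mod 10).
    Then x = 13 + 18·6 = 121, valid modulo lcm(18, 20) = 180: x ≡ 121 (mod 180).
  Combine with x ≡ 1 (mod 12): gcd(180, 12) = 12; 1 - 121 = -120, which IS divisible by 12, so compatible.
    Write x = 121 + 180·t and substitute into x ≡ 1 (mod 12): 180·t ≡ 1 − 121 = -120 (mod 12).
    Divide the congruence (and modulus) by g = 12: 15·t ≡ -10 (mod 1).
    Modulo 1 every t works; take t = 0.
    Then x = 121 + 180·0 = 121, valid modulo lcm(180, 12) = 180: x ≡ 121 (mod 180).
Verify: 121 mod 18 = 13, 121 mod 20 = 1, 121 mod 12 = 1.

x ≡ 121 (mod 180).


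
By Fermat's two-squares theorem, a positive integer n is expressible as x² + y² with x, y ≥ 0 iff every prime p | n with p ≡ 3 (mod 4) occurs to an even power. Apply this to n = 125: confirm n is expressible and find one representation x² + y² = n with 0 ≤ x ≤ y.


Step 1: Factor n = 125 = 5^3.
Step 2: Check the mod-4 condition on each prime factor: 5 ≡ 1 (mod 4), exponent 3.
All primes ≡ 3 (mod 4) appear to even exponent (or don't appear), so by the two-squares theorem n IS expressible as a sum of two squares.
Step 3: Build a representation. Here n = 5 · 5 · 5 is a product of primes ≡ 1 (mod 4). Each prime p ≡ 1 (mod 4) is itself a sum of two squares; find a² by testing p − a² for a perfect square:
  5: 5 − 1² = 4 = 2² ⇒ 5 = 1² + 2².
  Combine using the Brahmagupta–Fibonacci identity (a² + b²)(c² + d²) = (ac − bd)² + (ad + bc)² = (ac + bd)² + (ad − bc)²:
  5 · 5 = 25: from (1² + 2²)(1² + 2²), take (1·1 − 2·2, 1·2 + 2·1) = (1 − 4, 2 + 2) = (-3, 4); dropping signs (only squares matter) gives (3, 4); check 3² + 4² = 9 + 16 = 25 ✓.
  25 · 5 = 125: from (3² + 4²)(1² + 2²), take (3·1 − 4·2, 3·2 + 4·1) = (3 − 8, 6 + 4) = (-5, 10); dropping signs (only squares matter) gives (5, 10); check 5² + 10² = 25 + 100 = 125 ✓.
Step 4: Order so x ≤ y and verify: 5² + 10² = 25 + 100 = 125 = n. ✓

n = 125 = 5² + 10² (one valid representation with x ≤ y).


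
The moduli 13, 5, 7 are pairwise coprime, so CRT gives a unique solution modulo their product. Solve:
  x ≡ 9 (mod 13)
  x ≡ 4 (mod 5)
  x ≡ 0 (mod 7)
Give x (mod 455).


Moduli 13, 5, 7 are pairwise coprime; by CRT there is a unique solution modulo M = 13 · 5 · 7 = 455.
Solve pairwise, accumulating the modulus:
  Start with x ≡ 9 (mod 13).
  Combine with x ≡ 4 (mod 5): since gcd(13, 5) = 1, we get a unique residue mod 65.
    Write x = 9 + 13·t and substitute into x ≡ 4 (mod 5): 13·t ≡ 4 − 9 = -5 (mod 5).
    Reduce coefficients mod 5: 3·t ≡ 0 (mod 5).
    The inverse of 3 mod 5 is 2 (since 3·2 = 6 = 1·5 + 1), so t ≡ 2·0 = 0 ≡ 0 (mod 5).
    Then x = 9 + 13·0 = 9, valid modulo lcm(13, 5) = 65: x ≡ 9 (mod 65).
  Combine with x ≡ 0 (mod 7): since gcd(65, 7) = 1, we get a unique residue mod 455.
    Write x = 9 + 65·t and substitute into x ≡ 0 (mod 7): 65·t ≡ 0 − 9 = -9 (mod 7).
    Reduce coefficients mod 7: 2·t ≡ 5 (mod 7).
    The inverse of 2 mod 7 is 4 (since 2·4 = 8 = 1·7 + 1), so t ≡ 4·5 = 20 ≡ 6 (mod 7).
    Then x = 9 + 65·6 = 399, valid modulo lcm(65, 7) = 455: x ≡ 399 (mod 455).
Verify: 399 mod 13 = 9 ✓, 399 mod 5 = 4 ✓, 399 mod 7 = 0 ✓.

x ≡ 399 (mod 455).


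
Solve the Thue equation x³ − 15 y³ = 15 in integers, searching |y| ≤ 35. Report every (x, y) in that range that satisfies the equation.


The equation is x³ - 15y³ = 15. For fixed y, x³ = 15·y³ + 15, so a solution requires the RHS to be a perfect cube.
Strategy: iterate y from -35 to 35, compute RHS = 15·y³ + 15, and check whether it is a (positive or negative) perfect cube.
Check small values of y:
  y = 0: RHS = 15 is not a perfect cube.
  y = 1: RHS = 30 is not a perfect cube.
  y = -1: RHS = 0 = (0)³ ⇒ x = 0 works.
  y = 2: RHS = 135 is not a perfect cube.
  y = -2: RHS = -105 is not a perfect cube.
  y = 3: RHS = 420 is not a perfect cube.
  y = -3: RHS = -390 is not a perfect cube.
Continuing the search up to |y| = 35 finds no further solutions beyond those listed.
Collected solutions: (0, -1).

Solutions (with |y| ≤ 35): (0, -1).


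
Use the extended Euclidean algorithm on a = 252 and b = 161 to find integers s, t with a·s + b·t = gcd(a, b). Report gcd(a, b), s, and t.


Euclidean algorithm on (252, 161) — divide until remainder is 0:
  252 = 1 · 161 + 91
  161 = 1 · 91 + 70
  91 = 1 · 70 + 21
  70 = 3 · 21 + 7
  21 = 3 · 7 + 0
gcd(252, 161) = 7.
Track Bezout coefficients alongside the remainders: start with r₀ = 252 = a·1 + b·0 (s = 1, t = 0) and r₁ = 161 = a·0 + b·1 (s = 0, t = 1); each new remainder r_{k+1} = r_{k-1} − q_k·r_k inherits s_{k+1} = s_{k-1} − q_k·s_k, t_{k+1} = t_{k-1} − q_k·t_k, so r_k = a·s_k + b·t_k at every step:
  q = 1: r = 91, s = 1 − 1·0 = 1, t = 0 − 1·1 = -1  (check: 252·1 + 161·(-1) = 91)
  q = 1: r = 70, s = 0 − 1·1 = -1, t = 1 − 1·(-1) = 2  (check: 252·(-1) + 161·2 = 70)
  q = 1: r = 21, s = 1 − 1·(-1) = 2, t = -1 − 1·2 = -3  (check: 252·2 + 161·(-3) = 21)
  q = 3: r = 7, s = -1 − 3·2 = -7, t = 2 − 3·(-3) = 11  (check: 252·(-7) + 161·11 = 7)
The row with r = 7 (the gcd) gives the Bezout coefficients s = -7, t = 11.
Result: 252 · (-7) + 161 · (11) = 7.

gcd(252, 161) = 7; s = -7, t = 11 (check: 252·(-7) + 161·11 = 7).


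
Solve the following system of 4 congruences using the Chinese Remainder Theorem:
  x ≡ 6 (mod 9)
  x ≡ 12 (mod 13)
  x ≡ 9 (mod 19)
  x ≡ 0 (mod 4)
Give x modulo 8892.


Product of moduli M = 9 · 13 · 19 · 4 = 8892.
Merge one congruence at a time:
  Start: x ≡ 6 (mod 9).
  Combine with x ≡ 12 (mod 13); new modulus lcm = 117.
    Write x = 6 + 9·t and substitute into x ≡ 12 (mod 13): 9·t ≡ 12 − 6 = 6 (mod 13).
    The inverse of 9 mod 13 is 3 (since 9·3 = 27 = 2·13 + 1), so t ≡ 3·6 = 18 ≡ 5 (mod 13).
    Then x = 6 + 9·5 = 51, valid modulo lcm(9, 13) = 117: x ≡ 51 (mod 117).
  Combine with x ≡ 9 (mod 19); new modulus lcm = 2223.
    Write x = 51 + 117·t and substitute into x ≡ 9 (mod 19): 117·t ≡ 9 − 51 = -42 (mod 19).
    Reduce coefficients mod 19: 3·t ≡ 15 (mod 19).
    The inverse of 3 mod 19 is 13 (since 3·13 = 39 = 2·19 + 1), so t ≡ 13·15 = 195 ≡ 5 (mod 19).
    Then x = 51 + 117·5 = 636, valid modulo lcm(117, 19) = 2223: x ≡ 636 (mod 2223).
  Combine with x ≡ 0 (mod 4); new modulus lcm = 8892.
    Write x = 636 + 2223·t and substitute into x ≡ 0 (mod 4): 2223·t ≡ 0 − 636 = -636 (mod 4).
    Reduce coefficients mod 4: 3·t ≡ 0 (mod 4).
    The inverse of 3 mod 4 is 3 (since 3·3 = 9 = 2·4 + 1), so t ≡ 3·0 = 0 ≡ 0 (mod 4).
    Then x = 636 + 2223·0 = 636, valid modulo lcm(2223, 4) = 8892: x ≡ 636 (mod 8892).
Verify against each original: 636 mod 9 = 6, 636 mod 13 = 12, 636 mod 19 = 9, 636 mod 4 = 0.

x ≡ 636 (mod 8892).
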